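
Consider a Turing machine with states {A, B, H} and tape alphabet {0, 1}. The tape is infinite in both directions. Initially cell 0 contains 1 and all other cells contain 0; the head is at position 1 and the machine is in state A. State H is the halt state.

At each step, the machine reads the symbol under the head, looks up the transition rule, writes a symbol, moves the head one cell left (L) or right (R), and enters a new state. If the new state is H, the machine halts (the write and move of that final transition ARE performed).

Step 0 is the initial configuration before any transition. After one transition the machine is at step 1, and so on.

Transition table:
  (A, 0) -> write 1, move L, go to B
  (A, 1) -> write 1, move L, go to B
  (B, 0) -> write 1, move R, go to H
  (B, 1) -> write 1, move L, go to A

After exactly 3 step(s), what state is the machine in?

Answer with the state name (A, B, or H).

Answer: B

Derivation:
Step 1: in state A at pos 1, read 0 -> (A,0)->write 1,move L,goto B. Now: state=B, head=0, tape[-1..2]=0110 (head:  ^)
Step 2: in state B at pos 0, read 1 -> (B,1)->write 1,move L,goto A. Now: state=A, head=-1, tape[-2..2]=00110 (head:  ^)
Step 3: in state A at pos -1, read 0 -> (A,0)->write 1,move L,goto B. Now: state=B, head=-2, tape[-3..2]=001110 (head:  ^)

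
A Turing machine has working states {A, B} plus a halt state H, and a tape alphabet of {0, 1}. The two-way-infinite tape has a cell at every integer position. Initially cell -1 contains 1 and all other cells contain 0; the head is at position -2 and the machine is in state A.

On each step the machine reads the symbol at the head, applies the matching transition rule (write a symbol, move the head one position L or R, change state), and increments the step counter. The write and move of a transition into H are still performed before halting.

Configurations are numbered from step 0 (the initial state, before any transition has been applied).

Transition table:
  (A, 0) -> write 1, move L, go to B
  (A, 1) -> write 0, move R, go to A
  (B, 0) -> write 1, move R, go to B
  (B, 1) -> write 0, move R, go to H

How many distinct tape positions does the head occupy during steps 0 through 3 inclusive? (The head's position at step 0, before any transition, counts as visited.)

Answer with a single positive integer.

Step 1: in state A at pos -2, read 0 -> (A,0)->write 1,move L,goto B. Now: state=B, head=-3, tape[-4..0]=00110 (head:  ^)
Step 2: in state B at pos -3, read 0 -> (B,0)->write 1,move R,goto B. Now: state=B, head=-2, tape[-4..0]=01110 (head:   ^)
Step 3: in state B at pos -2, read 1 -> (B,1)->write 0,move R,goto H. Now: state=H, head=-1, tape[-4..0]=01010 (head:    ^)
Head positions at steps 0..3: starting at -2, distinct positions visited = {-3, -2, -1} -> 3 position(s)

Answer: 3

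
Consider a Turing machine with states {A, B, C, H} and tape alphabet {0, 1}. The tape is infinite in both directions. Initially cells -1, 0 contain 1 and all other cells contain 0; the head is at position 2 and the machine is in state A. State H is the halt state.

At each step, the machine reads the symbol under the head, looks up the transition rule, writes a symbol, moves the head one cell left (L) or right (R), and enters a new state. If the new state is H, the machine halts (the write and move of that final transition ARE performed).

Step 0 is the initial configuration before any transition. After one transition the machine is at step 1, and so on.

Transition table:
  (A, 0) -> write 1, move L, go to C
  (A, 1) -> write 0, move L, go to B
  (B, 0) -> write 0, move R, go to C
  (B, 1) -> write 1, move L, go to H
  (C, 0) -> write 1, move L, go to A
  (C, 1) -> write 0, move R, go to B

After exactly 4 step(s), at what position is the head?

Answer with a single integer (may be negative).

Step 1: in state A at pos 2, read 0 -> (A,0)->write 1,move L,goto C. Now: state=C, head=1, tape[-2..3]=011010 (head:    ^)
Step 2: in state C at pos 1, read 0 -> (C,0)->write 1,move L,goto A. Now: state=A, head=0, tape[-2..3]=011110 (head:   ^)
Step 3: in state A at pos 0, read 1 -> (A,1)->write 0,move L,goto B. Now: state=B, head=-1, tape[-2..3]=010110 (head:  ^)
Step 4: in state B at pos -1, read 1 -> (B,1)->write 1,move L,goto H. Now: state=H, head=-2, tape[-3..3]=0010110 (head:  ^)

Answer: -2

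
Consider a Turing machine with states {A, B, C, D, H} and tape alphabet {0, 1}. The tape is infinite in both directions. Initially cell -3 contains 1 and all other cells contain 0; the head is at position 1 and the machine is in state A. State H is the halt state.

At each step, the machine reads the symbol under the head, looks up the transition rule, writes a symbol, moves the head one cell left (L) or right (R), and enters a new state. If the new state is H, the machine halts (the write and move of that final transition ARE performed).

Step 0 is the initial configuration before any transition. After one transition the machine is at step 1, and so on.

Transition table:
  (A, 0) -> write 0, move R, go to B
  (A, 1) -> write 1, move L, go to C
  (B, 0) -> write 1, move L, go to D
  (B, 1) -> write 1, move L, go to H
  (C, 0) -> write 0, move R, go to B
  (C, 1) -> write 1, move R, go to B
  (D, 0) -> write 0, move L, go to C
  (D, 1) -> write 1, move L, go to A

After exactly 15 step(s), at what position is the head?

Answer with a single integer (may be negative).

Answer: -4

Derivation:
Step 1: in state A at pos 1, read 0 -> (A,0)->write 0,move R,goto B. Now: state=B, head=2, tape[-4..3]=01000000 (head:       ^)
Step 2: in state B at pos 2, read 0 -> (B,0)->write 1,move L,goto D. Now: state=D, head=1, tape[-4..3]=01000010 (head:      ^)
Step 3: in state D at pos 1, read 0 -> (D,0)->write 0,move L,goto C. Now: state=C, head=0, tape[-4..3]=01000010 (head:     ^)
Step 4: in state C at pos 0, read 0 -> (C,0)->write 0,move R,goto B. Now: state=B, head=1, tape[-4..3]=01000010 (head:      ^)
Step 5: in state B at pos 1, read 0 -> (B,0)->write 1,move L,goto D. Now: state=D, head=0, tape[-4..3]=01000110 (head:     ^)
Step 6: in state D at pos 0, read 0 -> (D,0)->write 0,move L,goto C. Now: state=C, head=-1, tape[-4..3]=01000110 (head:    ^)
Step 7: in state C at pos -1, read 0 -> (C,0)->write 0,move R,goto B. Now: state=B, head=0, tape[-4..3]=01000110 (head:     ^)
Step 8: in state B at pos 0, read 0 -> (B,0)->write 1,move L,goto D. Now: state=D, head=-1, tape[-4..3]=01001110 (head:    ^)
Step 9: in state D at pos -1, read 0 -> (D,0)->write 0,move L,goto C. Now: state=C, head=-2, tape[-4..3]=01001110 (head:   ^)
Step 10: in state C at pos -2, read 0 -> (C,0)->write 0,move R,goto B. Now: state=B, head=-1, tape[-4..3]=01001110 (head:    ^)
Step 11: in state B at pos -1, read 0 -> (B,0)->write 1,move L,goto D. Now: state=D, head=-2, tape[-4..3]=01011110 (head:   ^)
Step 12: in state D at pos -2, read 0 -> (D,0)->write 0,move L,goto C. Now: state=C, head=-3, tape[-4..3]=01011110 (head:  ^)
Step 13: in state C at pos -3, read 1 -> (C,1)->write 1,move R,goto B. Now: state=B, head=-2, tape[-4..3]=01011110 (head:   ^)
Step 14: in state B at pos -2, read 0 -> (B,0)->write 1,move L,goto D. Now: state=D, head=-3, tape[-4..3]=01111110 (head:  ^)
Step 15: in state D at pos -3, read 1 -> (D,1)->write 1,move L,goto A. Now: state=A, head=-4, tape[-5..3]=001111110 (head:  ^)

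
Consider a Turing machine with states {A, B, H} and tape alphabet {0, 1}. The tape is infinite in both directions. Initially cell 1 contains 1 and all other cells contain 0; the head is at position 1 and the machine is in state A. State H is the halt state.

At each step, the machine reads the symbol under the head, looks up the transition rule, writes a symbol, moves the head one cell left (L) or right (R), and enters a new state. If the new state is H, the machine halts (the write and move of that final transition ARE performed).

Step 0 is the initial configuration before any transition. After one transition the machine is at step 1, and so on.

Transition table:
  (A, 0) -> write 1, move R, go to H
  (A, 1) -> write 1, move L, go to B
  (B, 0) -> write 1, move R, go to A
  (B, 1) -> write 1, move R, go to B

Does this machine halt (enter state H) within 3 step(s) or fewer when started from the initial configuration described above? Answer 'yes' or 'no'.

Answer: no

Derivation:
Step 1: in state A at pos 1, read 1 -> (A,1)->write 1,move L,goto B. Now: state=B, head=0, tape[-1..2]=0010 (head:  ^)
Step 2: in state B at pos 0, read 0 -> (B,0)->write 1,move R,goto A. Now: state=A, head=1, tape[-1..2]=0110 (head:   ^)
Step 3: in state A at pos 1, read 1 -> (A,1)->write 1,move L,goto B. Now: state=B, head=0, tape[-1..2]=0110 (head:  ^)
After 3 step(s): state = B (not H) -> not halted within 3 -> no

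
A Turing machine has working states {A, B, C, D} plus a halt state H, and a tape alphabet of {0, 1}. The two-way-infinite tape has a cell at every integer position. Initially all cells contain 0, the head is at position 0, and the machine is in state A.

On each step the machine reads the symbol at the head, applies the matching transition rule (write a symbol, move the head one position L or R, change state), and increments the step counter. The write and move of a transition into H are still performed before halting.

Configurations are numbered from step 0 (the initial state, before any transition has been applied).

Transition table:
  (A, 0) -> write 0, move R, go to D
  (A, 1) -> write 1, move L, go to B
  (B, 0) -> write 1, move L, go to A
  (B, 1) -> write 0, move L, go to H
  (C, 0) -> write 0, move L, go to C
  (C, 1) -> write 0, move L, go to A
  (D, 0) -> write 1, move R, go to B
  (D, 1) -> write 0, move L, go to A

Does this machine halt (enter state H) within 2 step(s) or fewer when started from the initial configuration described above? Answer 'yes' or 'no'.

Answer: no

Derivation:
Step 1: in state A at pos 0, read 0 -> (A,0)->write 0,move R,goto D. Now: state=D, head=1, tape[-1..2]=0000 (head:   ^)
Step 2: in state D at pos 1, read 0 -> (D,0)->write 1,move R,goto B. Now: state=B, head=2, tape[-1..3]=00100 (head:    ^)
After 2 step(s): state = B (not H) -> not halted within 2 -> no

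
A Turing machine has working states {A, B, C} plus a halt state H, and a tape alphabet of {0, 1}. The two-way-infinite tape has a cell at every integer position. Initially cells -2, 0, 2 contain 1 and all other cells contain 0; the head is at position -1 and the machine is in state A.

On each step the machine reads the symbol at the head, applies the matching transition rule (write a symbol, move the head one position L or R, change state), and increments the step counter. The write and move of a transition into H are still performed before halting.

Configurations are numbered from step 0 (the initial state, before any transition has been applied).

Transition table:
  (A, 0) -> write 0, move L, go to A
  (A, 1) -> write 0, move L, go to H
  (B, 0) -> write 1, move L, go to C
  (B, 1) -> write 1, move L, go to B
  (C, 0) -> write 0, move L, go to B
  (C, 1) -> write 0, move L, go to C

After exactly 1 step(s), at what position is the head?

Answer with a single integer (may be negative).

Step 1: in state A at pos -1, read 0 -> (A,0)->write 0,move L,goto A. Now: state=A, head=-2, tape[-3..3]=0101010 (head:  ^)

Answer: -2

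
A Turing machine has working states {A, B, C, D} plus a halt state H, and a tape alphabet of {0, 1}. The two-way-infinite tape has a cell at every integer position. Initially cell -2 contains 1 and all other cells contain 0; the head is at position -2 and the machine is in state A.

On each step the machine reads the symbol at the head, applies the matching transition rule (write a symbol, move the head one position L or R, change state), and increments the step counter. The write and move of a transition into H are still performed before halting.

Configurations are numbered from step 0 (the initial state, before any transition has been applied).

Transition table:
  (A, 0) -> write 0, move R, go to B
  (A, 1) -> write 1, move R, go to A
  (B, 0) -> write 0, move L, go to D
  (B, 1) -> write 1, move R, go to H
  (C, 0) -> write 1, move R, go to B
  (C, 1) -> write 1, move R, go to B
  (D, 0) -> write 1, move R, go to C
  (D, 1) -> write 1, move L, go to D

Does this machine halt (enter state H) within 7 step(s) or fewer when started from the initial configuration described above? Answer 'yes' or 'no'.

Step 1: in state A at pos -2, read 1 -> (A,1)->write 1,move R,goto A. Now: state=A, head=-1, tape[-3..0]=0100 (head:   ^)
Step 2: in state A at pos -1, read 0 -> (A,0)->write 0,move R,goto B. Now: state=B, head=0, tape[-3..1]=01000 (head:    ^)
Step 3: in state B at pos 0, read 0 -> (B,0)->write 0,move L,goto D. Now: state=D, head=-1, tape[-3..1]=01000 (head:   ^)
Step 4: in state D at pos -1, read 0 -> (D,0)->write 1,move R,goto C. Now: state=C, head=0, tape[-3..1]=01100 (head:    ^)
Step 5: in state C at pos 0, read 0 -> (C,0)->write 1,move R,goto B. Now: state=B, head=1, tape[-3..2]=011100 (head:     ^)
Step 6: in state B at pos 1, read 0 -> (B,0)->write 0,move L,goto D. Now: state=D, head=0, tape[-3..2]=011100 (head:    ^)
Step 7: in state D at pos 0, read 1 -> (D,1)->write 1,move L,goto D. Now: state=D, head=-1, tape[-3..2]=011100 (head:   ^)
After 7 step(s): state = D (not H) -> not halted within 7 -> no

Answer: no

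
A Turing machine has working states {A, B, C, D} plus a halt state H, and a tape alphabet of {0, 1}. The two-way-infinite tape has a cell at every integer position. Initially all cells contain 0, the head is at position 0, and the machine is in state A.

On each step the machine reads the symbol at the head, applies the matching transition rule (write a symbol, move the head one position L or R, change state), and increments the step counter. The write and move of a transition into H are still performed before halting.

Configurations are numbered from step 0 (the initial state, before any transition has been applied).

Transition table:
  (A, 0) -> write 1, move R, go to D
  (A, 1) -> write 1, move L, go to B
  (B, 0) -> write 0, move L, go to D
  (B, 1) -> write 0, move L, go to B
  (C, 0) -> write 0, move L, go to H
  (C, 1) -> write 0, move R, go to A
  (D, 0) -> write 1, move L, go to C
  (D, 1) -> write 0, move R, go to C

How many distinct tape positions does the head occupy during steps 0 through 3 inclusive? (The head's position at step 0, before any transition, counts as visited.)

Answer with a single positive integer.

Answer: 2

Derivation:
Step 1: in state A at pos 0, read 0 -> (A,0)->write 1,move R,goto D. Now: state=D, head=1, tape[-1..2]=0100 (head:   ^)
Step 2: in state D at pos 1, read 0 -> (D,0)->write 1,move L,goto C. Now: state=C, head=0, tape[-1..2]=0110 (head:  ^)
Step 3: in state C at pos 0, read 1 -> (C,1)->write 0,move R,goto A. Now: state=A, head=1, tape[-1..2]=0010 (head:   ^)
Head positions at steps 0..3: starting at 0, distinct positions visited = {0, 1} -> 2 position(s)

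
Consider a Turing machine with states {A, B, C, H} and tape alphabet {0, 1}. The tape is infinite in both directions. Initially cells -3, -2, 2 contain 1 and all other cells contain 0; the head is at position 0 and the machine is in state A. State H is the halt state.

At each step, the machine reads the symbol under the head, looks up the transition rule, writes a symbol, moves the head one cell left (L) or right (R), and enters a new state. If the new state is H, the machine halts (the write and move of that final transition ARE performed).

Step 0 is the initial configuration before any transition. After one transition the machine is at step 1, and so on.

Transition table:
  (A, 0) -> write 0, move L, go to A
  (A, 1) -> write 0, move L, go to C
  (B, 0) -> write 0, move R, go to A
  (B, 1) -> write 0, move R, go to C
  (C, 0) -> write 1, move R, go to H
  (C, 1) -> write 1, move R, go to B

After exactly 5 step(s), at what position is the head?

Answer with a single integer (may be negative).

Step 1: in state A at pos 0, read 0 -> (A,0)->write 0,move L,goto A. Now: state=A, head=-1, tape[-4..3]=01100010 (head:    ^)
Step 2: in state A at pos -1, read 0 -> (A,0)->write 0,move L,goto A. Now: state=A, head=-2, tape[-4..3]=01100010 (head:   ^)
Step 3: in state A at pos -2, read 1 -> (A,1)->write 0,move L,goto C. Now: state=C, head=-3, tape[-4..3]=01000010 (head:  ^)
Step 4: in state C at pos -3, read 1 -> (C,1)->write 1,move R,goto B. Now: state=B, head=-2, tape[-4..3]=01000010 (head:   ^)
Step 5: in state B at pos -2, read 0 -> (B,0)->write 0,move R,goto A. Now: state=A, head=-1, tape[-4..3]=01000010 (head:    ^)

Answer: -1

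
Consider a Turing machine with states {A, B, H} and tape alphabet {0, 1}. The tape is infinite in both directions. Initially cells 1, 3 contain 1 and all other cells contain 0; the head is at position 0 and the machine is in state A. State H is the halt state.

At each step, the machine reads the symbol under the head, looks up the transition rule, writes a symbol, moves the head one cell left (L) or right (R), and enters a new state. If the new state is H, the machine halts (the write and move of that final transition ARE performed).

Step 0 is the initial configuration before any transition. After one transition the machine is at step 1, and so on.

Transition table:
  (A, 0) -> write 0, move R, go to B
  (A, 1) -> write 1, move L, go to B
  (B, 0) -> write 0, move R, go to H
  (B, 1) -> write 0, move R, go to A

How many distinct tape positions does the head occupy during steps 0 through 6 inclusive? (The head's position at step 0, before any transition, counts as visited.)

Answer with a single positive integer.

Step 1: in state A at pos 0, read 0 -> (A,0)->write 0,move R,goto B. Now: state=B, head=1, tape[-1..4]=001010 (head:   ^)
Step 2: in state B at pos 1, read 1 -> (B,1)->write 0,move R,goto A. Now: state=A, head=2, tape[-1..4]=000010 (head:    ^)
Step 3: in state A at pos 2, read 0 -> (A,0)->write 0,move R,goto B. Now: state=B, head=3, tape[-1..4]=000010 (head:     ^)
Step 4: in state B at pos 3, read 1 -> (B,1)->write 0,move R,goto A. Now: state=A, head=4, tape[-1..5]=0000000 (head:      ^)
Step 5: in state A at pos 4, read 0 -> (A,0)->write 0,move R,goto B. Now: state=B, head=5, tape[-1..6]=00000000 (head:       ^)
Step 6: in state B at pos 5, read 0 -> (B,0)->write 0,move R,goto H. Now: state=H, head=6, tape[-1..7]=000000000 (head:        ^)
Head positions at steps 0..6: starting at 0, distinct positions visited = {0, 1, 2, 3, 4, 5, 6} -> 7 position(s)

Answer: 7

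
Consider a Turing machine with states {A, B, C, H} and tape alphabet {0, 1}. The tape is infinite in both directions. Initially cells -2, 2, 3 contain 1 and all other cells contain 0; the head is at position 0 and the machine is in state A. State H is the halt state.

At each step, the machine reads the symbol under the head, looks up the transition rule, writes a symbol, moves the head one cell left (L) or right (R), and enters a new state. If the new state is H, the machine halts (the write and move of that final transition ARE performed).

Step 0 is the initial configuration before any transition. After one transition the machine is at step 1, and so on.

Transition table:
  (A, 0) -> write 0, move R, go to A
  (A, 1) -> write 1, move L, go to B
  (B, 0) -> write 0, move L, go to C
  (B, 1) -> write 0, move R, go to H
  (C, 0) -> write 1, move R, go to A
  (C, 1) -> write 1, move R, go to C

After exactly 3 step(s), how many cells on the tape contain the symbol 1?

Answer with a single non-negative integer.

Answer: 3

Derivation:
Step 1: in state A at pos 0, read 0 -> (A,0)->write 0,move R,goto A. Now: state=A, head=1, tape[-3..4]=01000110 (head:     ^)
Step 2: in state A at pos 1, read 0 -> (A,0)->write 0,move R,goto A. Now: state=A, head=2, tape[-3..4]=01000110 (head:      ^)
Step 3: in state A at pos 2, read 1 -> (A,1)->write 1,move L,goto B. Now: state=B, head=1, tape[-3..4]=01000110 (head:     ^)
Cells containing 1 after step 3: {-2, 2, 3} -> 3 cell(s)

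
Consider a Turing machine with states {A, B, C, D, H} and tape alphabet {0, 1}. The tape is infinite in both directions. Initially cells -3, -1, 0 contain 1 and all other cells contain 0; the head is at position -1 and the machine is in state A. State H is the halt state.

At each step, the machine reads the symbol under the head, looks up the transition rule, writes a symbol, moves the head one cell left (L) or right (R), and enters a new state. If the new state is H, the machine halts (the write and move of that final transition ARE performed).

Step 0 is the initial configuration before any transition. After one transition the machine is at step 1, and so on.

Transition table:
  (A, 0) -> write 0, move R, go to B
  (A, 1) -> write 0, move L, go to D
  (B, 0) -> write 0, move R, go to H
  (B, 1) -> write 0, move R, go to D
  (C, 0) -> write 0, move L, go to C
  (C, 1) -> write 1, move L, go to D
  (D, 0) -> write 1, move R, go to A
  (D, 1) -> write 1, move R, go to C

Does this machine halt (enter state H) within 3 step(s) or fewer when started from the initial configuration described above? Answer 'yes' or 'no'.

Answer: no

Derivation:
Step 1: in state A at pos -1, read 1 -> (A,1)->write 0,move L,goto D. Now: state=D, head=-2, tape[-4..1]=010010 (head:   ^)
Step 2: in state D at pos -2, read 0 -> (D,0)->write 1,move R,goto A. Now: state=A, head=-1, tape[-4..1]=011010 (head:    ^)
Step 3: in state A at pos -1, read 0 -> (A,0)->write 0,move R,goto B. Now: state=B, head=0, tape[-4..1]=011010 (head:     ^)
After 3 step(s): state = B (not H) -> not halted within 3 -> no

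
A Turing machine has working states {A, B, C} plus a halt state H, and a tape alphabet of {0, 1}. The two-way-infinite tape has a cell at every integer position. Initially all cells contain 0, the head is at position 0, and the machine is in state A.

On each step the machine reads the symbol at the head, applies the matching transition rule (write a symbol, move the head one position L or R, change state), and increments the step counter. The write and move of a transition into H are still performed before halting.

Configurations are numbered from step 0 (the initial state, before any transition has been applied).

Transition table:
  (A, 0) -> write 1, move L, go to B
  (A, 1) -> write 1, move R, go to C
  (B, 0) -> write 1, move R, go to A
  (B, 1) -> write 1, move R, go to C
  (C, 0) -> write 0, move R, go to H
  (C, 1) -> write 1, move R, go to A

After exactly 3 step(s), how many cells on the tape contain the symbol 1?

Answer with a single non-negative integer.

Step 1: in state A at pos 0, read 0 -> (A,0)->write 1,move L,goto B. Now: state=B, head=-1, tape[-2..1]=0010 (head:  ^)
Step 2: in state B at pos -1, read 0 -> (B,0)->write 1,move R,goto A. Now: state=A, head=0, tape[-2..1]=0110 (head:   ^)
Step 3: in state A at pos 0, read 1 -> (A,1)->write 1,move R,goto C. Now: state=C, head=1, tape[-2..2]=01100 (head:    ^)
Cells containing 1 after step 3: {-1, 0} -> 2 cell(s)

Answer: 2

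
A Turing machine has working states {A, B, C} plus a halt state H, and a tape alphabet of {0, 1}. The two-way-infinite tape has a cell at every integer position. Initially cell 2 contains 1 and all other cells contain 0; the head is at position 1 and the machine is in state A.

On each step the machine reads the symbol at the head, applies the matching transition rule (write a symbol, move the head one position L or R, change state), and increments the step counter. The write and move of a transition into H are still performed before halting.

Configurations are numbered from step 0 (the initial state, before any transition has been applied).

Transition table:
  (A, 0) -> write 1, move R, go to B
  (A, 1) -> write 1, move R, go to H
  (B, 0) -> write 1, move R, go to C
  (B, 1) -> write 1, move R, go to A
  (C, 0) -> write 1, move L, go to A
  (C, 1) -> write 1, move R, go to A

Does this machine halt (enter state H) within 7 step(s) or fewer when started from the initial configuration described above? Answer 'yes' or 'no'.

Step 1: in state A at pos 1, read 0 -> (A,0)->write 1,move R,goto B. Now: state=B, head=2, tape[0..3]=0110 (head:   ^)
Step 2: in state B at pos 2, read 1 -> (B,1)->write 1,move R,goto A. Now: state=A, head=3, tape[0..4]=01100 (head:    ^)
Step 3: in state A at pos 3, read 0 -> (A,0)->write 1,move R,goto B. Now: state=B, head=4, tape[0..5]=011100 (head:     ^)
Step 4: in state B at pos 4, read 0 -> (B,0)->write 1,move R,goto C. Now: state=C, head=5, tape[0..6]=0111100 (head:      ^)
Step 5: in state C at pos 5, read 0 -> (C,0)->write 1,move L,goto A. Now: state=A, head=4, tape[0..6]=0111110 (head:     ^)
Step 6: in state A at pos 4, read 1 -> (A,1)->write 1,move R,goto H. Now: state=H, head=5, tape[0..6]=0111110 (head:      ^)
State H reached at step 6; 6 <= 7 -> yes

Answer: yes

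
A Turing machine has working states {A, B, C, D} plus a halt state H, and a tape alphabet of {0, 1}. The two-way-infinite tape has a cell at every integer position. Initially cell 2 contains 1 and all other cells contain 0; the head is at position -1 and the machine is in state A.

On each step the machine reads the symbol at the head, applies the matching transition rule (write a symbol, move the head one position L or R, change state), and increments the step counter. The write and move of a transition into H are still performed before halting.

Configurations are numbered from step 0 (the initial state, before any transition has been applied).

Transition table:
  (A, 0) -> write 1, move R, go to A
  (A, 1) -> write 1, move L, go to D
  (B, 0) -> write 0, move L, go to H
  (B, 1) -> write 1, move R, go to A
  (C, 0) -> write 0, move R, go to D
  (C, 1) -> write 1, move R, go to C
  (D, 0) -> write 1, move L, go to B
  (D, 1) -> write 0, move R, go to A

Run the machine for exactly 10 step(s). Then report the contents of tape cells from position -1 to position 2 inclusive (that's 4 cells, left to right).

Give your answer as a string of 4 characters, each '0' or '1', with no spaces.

Answer: 1011

Derivation:
Step 1: in state A at pos -1, read 0 -> (A,0)->write 1,move R,goto A. Now: state=A, head=0, tape[-2..3]=010010 (head:   ^)
Step 2: in state A at pos 0, read 0 -> (A,0)->write 1,move R,goto A. Now: state=A, head=1, tape[-2..3]=011010 (head:    ^)
Step 3: in state A at pos 1, read 0 -> (A,0)->write 1,move R,goto A. Now: state=A, head=2, tape[-2..3]=011110 (head:     ^)
Step 4: in state A at pos 2, read 1 -> (A,1)->write 1,move L,goto D. Now: state=D, head=1, tape[-2..3]=011110 (head:    ^)
Step 5: in state D at pos 1, read 1 -> (D,1)->write 0,move R,goto A. Now: state=A, head=2, tape[-2..3]=011010 (head:     ^)
Step 6: in state A at pos 2, read 1 -> (A,1)->write 1,move L,goto D. Now: state=D, head=1, tape[-2..3]=011010 (head:    ^)
Step 7: in state D at pos 1, read 0 -> (D,0)->write 1,move L,goto B. Now: state=B, head=0, tape[-2..3]=011110 (head:   ^)
Step 8: in state B at pos 0, read 1 -> (B,1)->write 1,move R,goto A. Now: state=A, head=1, tape[-2..3]=011110 (head:    ^)
Step 9: in state A at pos 1, read 1 -> (A,1)->write 1,move L,goto D. Now: state=D, head=0, tape[-2..3]=011110 (head:   ^)
Step 10: in state D at pos 0, read 1 -> (D,1)->write 0,move R,goto A. Now: state=A, head=1, tape[-2..3]=010110 (head:    ^)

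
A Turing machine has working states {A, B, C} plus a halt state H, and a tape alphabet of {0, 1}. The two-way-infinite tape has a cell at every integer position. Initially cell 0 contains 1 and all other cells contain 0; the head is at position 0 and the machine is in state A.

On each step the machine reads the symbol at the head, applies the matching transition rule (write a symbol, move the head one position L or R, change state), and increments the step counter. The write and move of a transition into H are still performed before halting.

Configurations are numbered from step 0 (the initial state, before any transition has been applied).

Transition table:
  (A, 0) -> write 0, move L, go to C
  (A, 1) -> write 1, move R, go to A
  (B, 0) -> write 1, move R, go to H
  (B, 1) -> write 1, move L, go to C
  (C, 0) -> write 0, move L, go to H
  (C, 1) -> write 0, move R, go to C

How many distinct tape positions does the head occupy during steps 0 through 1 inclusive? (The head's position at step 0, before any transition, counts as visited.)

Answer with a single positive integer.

Step 1: in state A at pos 0, read 1 -> (A,1)->write 1,move R,goto A. Now: state=A, head=1, tape[-1..2]=0100 (head:   ^)
Head positions at steps 0..1: starting at 0, distinct positions visited = {0, 1} -> 2 position(s)

Answer: 2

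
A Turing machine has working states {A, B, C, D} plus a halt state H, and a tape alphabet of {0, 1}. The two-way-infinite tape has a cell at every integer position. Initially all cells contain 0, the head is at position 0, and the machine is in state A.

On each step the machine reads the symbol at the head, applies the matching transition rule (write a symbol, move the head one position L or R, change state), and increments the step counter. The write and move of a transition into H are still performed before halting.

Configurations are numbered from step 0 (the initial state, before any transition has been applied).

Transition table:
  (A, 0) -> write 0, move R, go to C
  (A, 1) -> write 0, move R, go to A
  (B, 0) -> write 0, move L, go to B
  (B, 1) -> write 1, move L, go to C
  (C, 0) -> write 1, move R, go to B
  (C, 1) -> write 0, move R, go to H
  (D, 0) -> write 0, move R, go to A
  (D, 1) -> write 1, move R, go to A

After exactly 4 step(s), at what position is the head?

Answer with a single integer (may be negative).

Step 1: in state A at pos 0, read 0 -> (A,0)->write 0,move R,goto C. Now: state=C, head=1, tape[-1..2]=0000 (head:   ^)
Step 2: in state C at pos 1, read 0 -> (C,0)->write 1,move R,goto B. Now: state=B, head=2, tape[-1..3]=00100 (head:    ^)
Step 3: in state B at pos 2, read 0 -> (B,0)->write 0,move L,goto B. Now: state=B, head=1, tape[-1..3]=00100 (head:   ^)
Step 4: in state B at pos 1, read 1 -> (B,1)->write 1,move L,goto C. Now: state=C, head=0, tape[-1..3]=00100 (head:  ^)

Answer: 0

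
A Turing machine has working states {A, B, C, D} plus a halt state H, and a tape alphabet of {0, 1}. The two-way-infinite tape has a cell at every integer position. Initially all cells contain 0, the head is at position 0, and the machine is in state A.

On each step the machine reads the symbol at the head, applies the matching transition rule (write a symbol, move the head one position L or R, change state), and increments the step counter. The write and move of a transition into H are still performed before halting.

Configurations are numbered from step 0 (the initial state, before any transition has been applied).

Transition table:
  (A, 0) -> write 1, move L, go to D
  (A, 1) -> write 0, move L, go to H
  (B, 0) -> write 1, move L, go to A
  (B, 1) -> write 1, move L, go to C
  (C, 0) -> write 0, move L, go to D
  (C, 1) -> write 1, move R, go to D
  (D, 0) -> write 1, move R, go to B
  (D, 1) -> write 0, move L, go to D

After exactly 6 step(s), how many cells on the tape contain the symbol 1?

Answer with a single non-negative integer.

Step 1: in state A at pos 0, read 0 -> (A,0)->write 1,move L,goto D. Now: state=D, head=-1, tape[-2..1]=0010 (head:  ^)
Step 2: in state D at pos -1, read 0 -> (D,0)->write 1,move R,goto B. Now: state=B, head=0, tape[-2..1]=0110 (head:   ^)
Step 3: in state B at pos 0, read 1 -> (B,1)->write 1,move L,goto C. Now: state=C, head=-1, tape[-2..1]=0110 (head:  ^)
Step 4: in state C at pos -1, read 1 -> (C,1)->write 1,move R,goto D. Now: state=D, head=0, tape[-2..1]=0110 (head:   ^)
Step 5: in state D at pos 0, read 1 -> (D,1)->write 0,move L,goto D. Now: state=D, head=-1, tape[-2..1]=0100 (head:  ^)
Step 6: in state D at pos -1, read 1 -> (D,1)->write 0,move L,goto D. Now: state=D, head=-2, tape[-3..1]=00000 (head:  ^)
No cell contains 1 after step 6 -> 0 cell(s)

Answer: 0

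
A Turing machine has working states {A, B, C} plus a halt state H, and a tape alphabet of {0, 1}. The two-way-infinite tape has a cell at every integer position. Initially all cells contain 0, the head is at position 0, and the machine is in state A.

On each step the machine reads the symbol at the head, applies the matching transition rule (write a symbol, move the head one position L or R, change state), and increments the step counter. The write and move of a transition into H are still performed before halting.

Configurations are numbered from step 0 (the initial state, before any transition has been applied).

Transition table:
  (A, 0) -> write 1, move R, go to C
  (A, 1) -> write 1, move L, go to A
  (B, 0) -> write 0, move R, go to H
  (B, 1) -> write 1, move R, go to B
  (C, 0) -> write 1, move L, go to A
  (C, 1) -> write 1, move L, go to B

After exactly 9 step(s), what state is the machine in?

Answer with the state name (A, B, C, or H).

Answer: H

Derivation:
Step 1: in state A at pos 0, read 0 -> (A,0)->write 1,move R,goto C. Now: state=C, head=1, tape[-1..2]=0100 (head:   ^)
Step 2: in state C at pos 1, read 0 -> (C,0)->write 1,move L,goto A. Now: state=A, head=0, tape[-1..2]=0110 (head:  ^)
Step 3: in state A at pos 0, read 1 -> (A,1)->write 1,move L,goto A. Now: state=A, head=-1, tape[-2..2]=00110 (head:  ^)
Step 4: in state A at pos -1, read 0 -> (A,0)->write 1,move R,goto C. Now: state=C, head=0, tape[-2..2]=01110 (head:   ^)
Step 5: in state C at pos 0, read 1 -> (C,1)->write 1,move L,goto B. Now: state=B, head=-1, tape[-2..2]=01110 (head:  ^)
Step 6: in state B at pos -1, read 1 -> (B,1)->write 1,move R,goto B. Now: state=B, head=0, tape[-2..2]=01110 (head:   ^)
Step 7: in state B at pos 0, read 1 -> (B,1)->write 1,move R,goto B. Now: state=B, head=1, tape[-2..2]=01110 (head:    ^)
Step 8: in state B at pos 1, read 1 -> (B,1)->write 1,move R,goto B. Now: state=B, head=2, tape[-2..3]=011100 (head:     ^)
Step 9: in state B at pos 2, read 0 -> (B,0)->write 0,move R,goto H. Now: state=H, head=3, tape[-2..4]=0111000 (head:      ^)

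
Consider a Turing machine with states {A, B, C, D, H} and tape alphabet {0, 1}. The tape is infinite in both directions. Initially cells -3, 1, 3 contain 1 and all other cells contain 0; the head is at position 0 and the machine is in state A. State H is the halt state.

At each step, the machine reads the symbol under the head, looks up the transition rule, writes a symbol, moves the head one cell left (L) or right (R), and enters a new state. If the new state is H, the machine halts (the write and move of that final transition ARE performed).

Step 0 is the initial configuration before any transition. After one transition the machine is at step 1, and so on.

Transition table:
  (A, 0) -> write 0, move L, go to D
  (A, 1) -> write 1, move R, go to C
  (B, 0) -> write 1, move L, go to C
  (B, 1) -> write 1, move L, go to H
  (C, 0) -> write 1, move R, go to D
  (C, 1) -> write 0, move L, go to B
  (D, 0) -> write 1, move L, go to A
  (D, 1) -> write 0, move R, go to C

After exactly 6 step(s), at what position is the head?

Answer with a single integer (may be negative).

Answer: 0

Derivation:
Step 1: in state A at pos 0, read 0 -> (A,0)->write 0,move L,goto D. Now: state=D, head=-1, tape[-4..4]=010001010 (head:    ^)
Step 2: in state D at pos -1, read 0 -> (D,0)->write 1,move L,goto A. Now: state=A, head=-2, tape[-4..4]=010101010 (head:   ^)
Step 3: in state A at pos -2, read 0 -> (A,0)->write 0,move L,goto D. Now: state=D, head=-3, tape[-4..4]=010101010 (head:  ^)
Step 4: in state D at pos -3, read 1 -> (D,1)->write 0,move R,goto C. Now: state=C, head=-2, tape[-4..4]=000101010 (head:   ^)
Step 5: in state C at pos -2, read 0 -> (C,0)->write 1,move R,goto D. Now: state=D, head=-1, tape[-4..4]=001101010 (head:    ^)
Step 6: in state D at pos -1, read 1 -> (D,1)->write 0,move R,goto C. Now: state=C, head=0, tape[-4..4]=001001010 (head:     ^)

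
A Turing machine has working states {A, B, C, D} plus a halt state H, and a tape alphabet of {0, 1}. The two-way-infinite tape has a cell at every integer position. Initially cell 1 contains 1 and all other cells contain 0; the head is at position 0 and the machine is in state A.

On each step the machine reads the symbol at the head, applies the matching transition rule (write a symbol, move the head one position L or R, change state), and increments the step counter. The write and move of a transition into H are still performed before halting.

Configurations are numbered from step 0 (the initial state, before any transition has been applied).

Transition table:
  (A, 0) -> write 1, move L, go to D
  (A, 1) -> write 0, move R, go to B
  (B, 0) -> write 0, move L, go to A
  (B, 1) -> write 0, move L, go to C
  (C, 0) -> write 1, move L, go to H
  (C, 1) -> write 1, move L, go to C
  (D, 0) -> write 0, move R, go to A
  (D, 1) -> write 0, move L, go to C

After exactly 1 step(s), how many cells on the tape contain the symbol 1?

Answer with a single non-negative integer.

Step 1: in state A at pos 0, read 0 -> (A,0)->write 1,move L,goto D. Now: state=D, head=-1, tape[-2..2]=00110 (head:  ^)
Cells containing 1 after step 1: {0, 1} -> 2 cell(s)

Answer: 2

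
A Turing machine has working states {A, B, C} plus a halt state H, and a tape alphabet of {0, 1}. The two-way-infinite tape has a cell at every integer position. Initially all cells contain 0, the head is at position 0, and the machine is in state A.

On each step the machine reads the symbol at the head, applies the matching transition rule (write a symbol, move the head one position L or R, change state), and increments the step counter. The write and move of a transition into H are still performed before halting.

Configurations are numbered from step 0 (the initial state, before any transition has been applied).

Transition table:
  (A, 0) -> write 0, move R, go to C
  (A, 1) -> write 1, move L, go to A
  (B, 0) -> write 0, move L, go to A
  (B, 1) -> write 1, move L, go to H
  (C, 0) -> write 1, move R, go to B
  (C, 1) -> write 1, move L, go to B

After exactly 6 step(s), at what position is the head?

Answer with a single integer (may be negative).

Answer: 0

Derivation:
Step 1: in state A at pos 0, read 0 -> (A,0)->write 0,move R,goto C. Now: state=C, head=1, tape[-1..2]=0000 (head:   ^)
Step 2: in state C at pos 1, read 0 -> (C,0)->write 1,move R,goto B. Now: state=B, head=2, tape[-1..3]=00100 (head:    ^)
Step 3: in state B at pos 2, read 0 -> (B,0)->write 0,move L,goto A. Now: state=A, head=1, tape[-1..3]=00100 (head:   ^)
Step 4: in state A at pos 1, read 1 -> (A,1)->write 1,move L,goto A. Now: state=A, head=0, tape[-1..3]=00100 (head:  ^)
Step 5: in state A at pos 0, read 0 -> (A,0)->write 0,move R,goto C. Now: state=C, head=1, tape[-1..3]=00100 (head:   ^)
Step 6: in state C at pos 1, read 1 -> (C,1)->write 1,move L,goto B. Now: state=B, head=0, tape[-1..3]=00100 (head:  ^)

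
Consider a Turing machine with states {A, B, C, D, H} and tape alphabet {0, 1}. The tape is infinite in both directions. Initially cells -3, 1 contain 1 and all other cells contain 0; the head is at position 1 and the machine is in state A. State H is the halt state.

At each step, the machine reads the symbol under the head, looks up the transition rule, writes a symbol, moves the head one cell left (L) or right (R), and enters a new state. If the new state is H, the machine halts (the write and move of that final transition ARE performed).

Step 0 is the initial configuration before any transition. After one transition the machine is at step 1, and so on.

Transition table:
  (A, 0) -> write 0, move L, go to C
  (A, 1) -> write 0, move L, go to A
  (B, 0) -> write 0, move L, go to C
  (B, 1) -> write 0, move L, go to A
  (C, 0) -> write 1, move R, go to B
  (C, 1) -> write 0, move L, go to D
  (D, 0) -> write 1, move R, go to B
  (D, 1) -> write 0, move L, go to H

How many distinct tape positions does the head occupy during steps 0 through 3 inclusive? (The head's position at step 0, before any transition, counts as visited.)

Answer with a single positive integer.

Step 1: in state A at pos 1, read 1 -> (A,1)->write 0,move L,goto A. Now: state=A, head=0, tape[-4..2]=0100000 (head:     ^)
Step 2: in state A at pos 0, read 0 -> (A,0)->write 0,move L,goto C. Now: state=C, head=-1, tape[-4..2]=0100000 (head:    ^)
Step 3: in state C at pos -1, read 0 -> (C,0)->write 1,move R,goto B. Now: state=B, head=0, tape[-4..2]=0101000 (head:     ^)
Head positions at steps 0..3: starting at 1, distinct positions visited = {-1, 0, 1} -> 3 position(s)

Answer: 3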